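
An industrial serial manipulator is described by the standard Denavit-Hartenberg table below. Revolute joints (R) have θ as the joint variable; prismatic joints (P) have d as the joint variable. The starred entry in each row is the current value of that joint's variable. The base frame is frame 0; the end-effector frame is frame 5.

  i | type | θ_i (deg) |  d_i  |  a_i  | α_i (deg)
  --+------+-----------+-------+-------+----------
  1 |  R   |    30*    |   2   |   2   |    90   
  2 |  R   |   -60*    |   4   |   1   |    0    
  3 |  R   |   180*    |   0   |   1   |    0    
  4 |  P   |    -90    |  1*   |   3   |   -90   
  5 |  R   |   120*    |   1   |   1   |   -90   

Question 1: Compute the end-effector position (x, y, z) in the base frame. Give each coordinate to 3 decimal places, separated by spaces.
after link 1: o_1 = (1.7321, 1.0000, 2.0000)
after link 2: o_2 = (4.1651, -2.2141, 1.1340)
after link 3: o_3 = (3.7321, -2.4641, 2.0000)
after link 4: o_4 = (6.4821, -2.0311, 3.5000)
after link 5: o_5 = (5.2410, -1.7476, 4.1160)

5.241 -1.748 4.116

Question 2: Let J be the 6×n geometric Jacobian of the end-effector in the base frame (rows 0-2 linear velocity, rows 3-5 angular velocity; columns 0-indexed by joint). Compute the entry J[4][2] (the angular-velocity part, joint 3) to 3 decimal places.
-0.866

axis z_2 = (0.5000,-0.8660,0.0000); lever o_n−o_2 = (1.0760,0.4665,2.9821)
cross product → J_v[:, 2] = (-2.5825,-1.4910,1.1651)
J_ω[:, 2] = z_2
entry J[4][2] = -0.8660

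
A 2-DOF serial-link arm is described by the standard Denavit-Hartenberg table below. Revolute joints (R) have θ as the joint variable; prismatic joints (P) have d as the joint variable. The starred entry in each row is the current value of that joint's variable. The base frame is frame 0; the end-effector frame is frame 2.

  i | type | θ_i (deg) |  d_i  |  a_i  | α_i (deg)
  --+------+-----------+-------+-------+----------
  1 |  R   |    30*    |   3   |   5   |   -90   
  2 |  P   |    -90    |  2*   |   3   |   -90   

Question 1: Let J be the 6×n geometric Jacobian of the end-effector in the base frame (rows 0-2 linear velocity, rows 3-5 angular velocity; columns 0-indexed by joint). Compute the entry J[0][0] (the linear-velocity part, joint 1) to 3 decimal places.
-4.232

axis z_0 = ẑ; lever o_n−o_0 = (3.3301,4.2321,6.0000)
cross product → J_v[:, 0] = (-4.2321,3.3301,0.0000)
J_ω[:, 0] = z_0
entry J[0][0] = -4.2321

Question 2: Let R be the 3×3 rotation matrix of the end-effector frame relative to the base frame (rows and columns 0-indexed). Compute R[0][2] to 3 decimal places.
End-effector z-axis (col 2 of R) = (0.8660,0.5000,-0.0000)
R[0][2] = 0.8660

0.866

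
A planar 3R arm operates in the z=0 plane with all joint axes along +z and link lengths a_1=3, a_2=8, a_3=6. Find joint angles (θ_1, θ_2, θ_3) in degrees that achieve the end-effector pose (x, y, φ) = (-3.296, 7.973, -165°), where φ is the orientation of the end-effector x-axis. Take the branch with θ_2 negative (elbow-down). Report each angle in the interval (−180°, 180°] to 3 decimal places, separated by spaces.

120.012 -60.013 135.001

wrist centre = target − a_3·(cos φ, sin φ) = (2.4996, 9.5259)
cos θ_2 = (96.9908−3²−8²)/(2·3·8) = 0.4998; θ_2 = -60.0127° (elbow-down)
β = atan2(9.5259,2.4996) = 75.2973°; ψ = atan2(-6.9291,6.9985) = -44.7146°
θ_1 = β − ψ = 120.0119°
θ_3 = φ − θ_1 − θ_2 = 135.0008° (wrapped to (-180°,180°])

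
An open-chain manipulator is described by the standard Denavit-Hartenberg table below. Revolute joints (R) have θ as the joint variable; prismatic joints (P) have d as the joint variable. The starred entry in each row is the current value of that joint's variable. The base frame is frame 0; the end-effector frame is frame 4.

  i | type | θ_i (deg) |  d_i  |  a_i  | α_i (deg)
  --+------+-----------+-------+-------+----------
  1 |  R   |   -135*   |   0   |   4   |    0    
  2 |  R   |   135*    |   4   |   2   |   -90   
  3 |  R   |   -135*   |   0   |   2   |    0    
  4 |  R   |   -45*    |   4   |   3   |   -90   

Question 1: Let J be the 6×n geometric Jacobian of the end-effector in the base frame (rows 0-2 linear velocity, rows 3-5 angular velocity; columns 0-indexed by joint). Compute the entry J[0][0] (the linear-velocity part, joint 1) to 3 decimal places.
-1.172

axis z_0 = ẑ; lever o_n−o_0 = (-5.2426,1.1716,5.4142)
cross product → J_v[:, 0] = (-1.1716,-5.2426,0.0000)
J_ω[:, 0] = z_0
entry J[0][0] = -1.1716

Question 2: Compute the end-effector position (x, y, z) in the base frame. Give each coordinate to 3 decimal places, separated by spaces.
-5.243 1.172 5.414

after link 1: o_1 = (-2.8284, -2.8284, 0.0000)
after link 2: o_2 = (-0.8284, -2.8284, 4.0000)
after link 3: o_3 = (-2.2426, -2.8284, 5.4142)
after link 4: o_4 = (-5.2426, 1.1716, 5.4142)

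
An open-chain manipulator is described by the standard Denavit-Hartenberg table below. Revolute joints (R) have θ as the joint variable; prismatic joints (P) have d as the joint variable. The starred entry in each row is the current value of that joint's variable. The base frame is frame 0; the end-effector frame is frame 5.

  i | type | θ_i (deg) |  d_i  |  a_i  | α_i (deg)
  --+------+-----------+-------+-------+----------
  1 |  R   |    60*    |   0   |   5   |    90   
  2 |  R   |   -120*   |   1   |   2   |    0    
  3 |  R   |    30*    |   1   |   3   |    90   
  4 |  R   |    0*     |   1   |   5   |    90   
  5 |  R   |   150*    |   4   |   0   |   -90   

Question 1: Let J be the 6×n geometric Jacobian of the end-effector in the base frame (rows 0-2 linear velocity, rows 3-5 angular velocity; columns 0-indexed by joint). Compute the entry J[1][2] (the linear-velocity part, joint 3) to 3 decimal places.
6.928

axis z_2 = (0.8660,-0.5000,0.0000); lever o_n−o_2 = (-3.0981,0.6340,-8.0000)
cross product → J_v[:, 2] = (4.0000,6.9282,-1.0000)
J_ω[:, 2] = z_2
entry J[1][2] = 6.9282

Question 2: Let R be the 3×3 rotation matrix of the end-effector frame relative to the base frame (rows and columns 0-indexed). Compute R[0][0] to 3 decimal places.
-0.250

End-effector x-axis (col 0 of R) = (-0.2500,-0.4330,0.8660)
R[0][0] = -0.2500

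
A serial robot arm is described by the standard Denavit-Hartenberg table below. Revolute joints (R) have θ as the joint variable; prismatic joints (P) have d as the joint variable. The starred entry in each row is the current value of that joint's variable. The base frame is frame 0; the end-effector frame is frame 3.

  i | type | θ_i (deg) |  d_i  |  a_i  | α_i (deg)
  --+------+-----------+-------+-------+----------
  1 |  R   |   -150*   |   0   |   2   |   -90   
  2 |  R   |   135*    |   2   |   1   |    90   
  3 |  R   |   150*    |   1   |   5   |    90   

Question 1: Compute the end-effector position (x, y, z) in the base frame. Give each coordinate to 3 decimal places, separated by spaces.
-2.134 -6.428 1.648

after link 1: o_1 = (-1.7321, -1.0000, 0.0000)
after link 2: o_2 = (-0.1197, -2.3785, -0.7071)
after link 3: o_3 = (-2.1337, -6.4280, 1.6476)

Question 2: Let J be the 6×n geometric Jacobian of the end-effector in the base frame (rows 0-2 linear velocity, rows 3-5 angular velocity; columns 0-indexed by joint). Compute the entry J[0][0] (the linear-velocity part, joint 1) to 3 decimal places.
6.428

axis z_0 = ẑ; lever o_n−o_0 = (-2.1337,-6.4280,1.6476)
cross product → J_v[:, 0] = (6.4280,-2.1337,0.0000)
J_ω[:, 0] = z_0
entry J[0][0] = 6.4280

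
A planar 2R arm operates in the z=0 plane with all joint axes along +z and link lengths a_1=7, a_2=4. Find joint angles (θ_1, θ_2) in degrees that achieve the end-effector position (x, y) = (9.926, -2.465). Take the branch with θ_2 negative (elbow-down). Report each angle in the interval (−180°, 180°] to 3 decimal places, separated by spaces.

2.106 -44.995

cos θ_2 = (104.6017−7²−4²)/(2·7·4) = 0.7072; θ_2 = -44.9946° (elbow-down)
β = atan2(-2.4650,9.9260) = -13.9466°; ψ = atan2(-2.8282,9.8287) = -16.0529°
θ_1 = β − ψ = 2.1064°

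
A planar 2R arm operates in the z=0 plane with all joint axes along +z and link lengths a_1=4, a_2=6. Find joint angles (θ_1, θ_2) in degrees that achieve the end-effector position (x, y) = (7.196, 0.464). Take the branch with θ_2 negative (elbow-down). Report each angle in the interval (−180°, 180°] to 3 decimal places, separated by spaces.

cos θ_2 = (51.9977−4²−6²)/(2·4·6) = -0.0000; θ_2 = -90.0027° (elbow-down)
β = atan2(0.4640,7.1960) = 3.6893°; ψ = atan2(-6.0000,3.9997) = -56.3118°
θ_1 = β − ψ = 60.0012°

60.001 -90.003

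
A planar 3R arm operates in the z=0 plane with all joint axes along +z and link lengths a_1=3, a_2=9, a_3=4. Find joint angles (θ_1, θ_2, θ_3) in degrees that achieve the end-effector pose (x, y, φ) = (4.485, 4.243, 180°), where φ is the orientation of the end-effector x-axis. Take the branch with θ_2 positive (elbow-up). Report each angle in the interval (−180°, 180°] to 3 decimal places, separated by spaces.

-44.999 90.002 134.997

wrist centre = target − a_3·(cos φ, sin φ) = (8.4850, 4.2430)
cos θ_2 = (89.9983−3²−9²)/(2·3·9) = -0.0000; θ_2 = 90.0018° (elbow-up)
β = atan2(4.2430,8.4850) = 26.5678°; ψ = atan2(9.0000,2.9997) = 71.5667°
θ_1 = β − ψ = -44.9989°
θ_3 = φ − θ_1 − θ_2 = 134.9971° (wrapped to (-180°,180°])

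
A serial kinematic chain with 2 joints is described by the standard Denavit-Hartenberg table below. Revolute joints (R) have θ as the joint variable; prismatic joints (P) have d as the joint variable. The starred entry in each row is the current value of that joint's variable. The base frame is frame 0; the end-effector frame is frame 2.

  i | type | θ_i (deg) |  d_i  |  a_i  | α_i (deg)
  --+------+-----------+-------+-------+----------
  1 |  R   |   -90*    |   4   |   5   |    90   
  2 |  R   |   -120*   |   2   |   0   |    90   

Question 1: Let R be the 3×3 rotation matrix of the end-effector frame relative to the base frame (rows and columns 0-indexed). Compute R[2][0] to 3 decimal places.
-0.866

End-effector x-axis (col 0 of R) = (-0.0000,0.5000,-0.8660)
R[2][0] = -0.8660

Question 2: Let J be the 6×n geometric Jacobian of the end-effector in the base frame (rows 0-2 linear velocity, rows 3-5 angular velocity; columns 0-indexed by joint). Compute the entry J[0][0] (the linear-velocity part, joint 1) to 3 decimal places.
5.000

axis z_0 = ẑ; lever o_n−o_0 = (-2.0000,-5.0000,4.0000)
cross product → J_v[:, 0] = (5.0000,-2.0000,0.0000)
J_ω[:, 0] = z_0
entry J[0][0] = 5.0000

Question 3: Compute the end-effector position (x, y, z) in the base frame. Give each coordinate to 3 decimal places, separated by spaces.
after link 1: o_1 = (0.0000, -5.0000, 4.0000)
after link 2: o_2 = (-2.0000, -5.0000, 4.0000)

-2.000 -5.000 4.000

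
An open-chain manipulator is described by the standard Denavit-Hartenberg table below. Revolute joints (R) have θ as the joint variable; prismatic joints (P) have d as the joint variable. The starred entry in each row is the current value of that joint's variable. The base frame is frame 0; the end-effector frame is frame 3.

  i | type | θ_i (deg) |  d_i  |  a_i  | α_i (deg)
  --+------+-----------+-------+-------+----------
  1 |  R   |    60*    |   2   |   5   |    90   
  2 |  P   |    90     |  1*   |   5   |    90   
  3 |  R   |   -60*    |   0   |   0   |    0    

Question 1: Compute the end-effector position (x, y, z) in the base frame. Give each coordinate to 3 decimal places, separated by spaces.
3.366 3.830 7.000

after link 1: o_1 = (2.5000, 4.3301, 2.0000)
after link 2: o_2 = (3.3660, 3.8301, 7.0000)
after link 3: o_3 = (3.3660, 3.8301, 7.0000)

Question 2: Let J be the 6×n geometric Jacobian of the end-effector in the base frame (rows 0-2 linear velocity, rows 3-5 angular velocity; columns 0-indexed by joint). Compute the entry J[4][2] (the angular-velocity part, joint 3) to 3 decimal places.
axis z_2 = (0.5000,0.8660,-0.0000); lever o_n−o_2 = (0.0000,0.0000,0.0000)
cross product → J_v[:, 2] = (0.0000,-0.0000,0.0000)
J_ω[:, 2] = z_2
entry J[4][2] = 0.8660

0.866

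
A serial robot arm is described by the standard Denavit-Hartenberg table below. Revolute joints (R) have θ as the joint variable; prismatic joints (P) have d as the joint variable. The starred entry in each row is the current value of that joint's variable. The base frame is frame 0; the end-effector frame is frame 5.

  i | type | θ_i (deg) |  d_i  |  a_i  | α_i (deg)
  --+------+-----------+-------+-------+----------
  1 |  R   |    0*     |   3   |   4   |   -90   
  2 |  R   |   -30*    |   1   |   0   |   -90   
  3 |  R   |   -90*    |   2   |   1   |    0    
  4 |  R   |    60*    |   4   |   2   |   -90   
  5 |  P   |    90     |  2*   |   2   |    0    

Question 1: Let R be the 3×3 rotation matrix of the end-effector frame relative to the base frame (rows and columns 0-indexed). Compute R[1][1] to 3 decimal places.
End-effector y-axis (col 1 of R) = (-0.7500,-0.5000,-0.4330)
R[1][1] = -0.5000

-0.500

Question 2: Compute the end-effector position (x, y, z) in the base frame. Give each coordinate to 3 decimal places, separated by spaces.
8.366 1.268 0.902

after link 1: o_1 = (4.0000, 0.0000, 3.0000)
after link 2: o_2 = (4.0000, 1.0000, 3.0000)
after link 3: o_3 = (5.0000, 2.0000, 1.2679)
after link 4: o_4 = (8.5000, 3.0000, -1.3301)
after link 5: o_5 = (8.3660, 1.2679, 0.9019)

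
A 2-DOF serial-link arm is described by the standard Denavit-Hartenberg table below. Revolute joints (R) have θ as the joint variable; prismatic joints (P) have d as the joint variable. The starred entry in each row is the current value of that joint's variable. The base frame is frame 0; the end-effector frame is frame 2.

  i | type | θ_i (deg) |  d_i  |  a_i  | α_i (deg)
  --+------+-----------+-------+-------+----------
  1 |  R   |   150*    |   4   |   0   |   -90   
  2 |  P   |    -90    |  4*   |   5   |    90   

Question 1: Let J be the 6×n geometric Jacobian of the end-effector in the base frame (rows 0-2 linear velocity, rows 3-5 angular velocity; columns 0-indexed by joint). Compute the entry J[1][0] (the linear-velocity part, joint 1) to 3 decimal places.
-2.000

axis z_0 = ẑ; lever o_n−o_0 = (-2.0000,-3.4641,9.0000)
cross product → J_v[:, 0] = (3.4641,-2.0000,0.0000)
J_ω[:, 0] = z_0
entry J[1][0] = -2.0000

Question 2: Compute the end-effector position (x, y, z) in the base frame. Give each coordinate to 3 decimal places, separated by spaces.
-2.000 -3.464 9.000

after link 1: o_1 = (0.0000, 0.0000, 4.0000)
after link 2: o_2 = (-2.0000, -3.4641, 9.0000)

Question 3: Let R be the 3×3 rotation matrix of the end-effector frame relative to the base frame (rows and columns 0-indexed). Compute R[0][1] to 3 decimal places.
End-effector y-axis (col 1 of R) = (-0.5000,-0.8660,0.0000)
R[0][1] = -0.5000

-0.500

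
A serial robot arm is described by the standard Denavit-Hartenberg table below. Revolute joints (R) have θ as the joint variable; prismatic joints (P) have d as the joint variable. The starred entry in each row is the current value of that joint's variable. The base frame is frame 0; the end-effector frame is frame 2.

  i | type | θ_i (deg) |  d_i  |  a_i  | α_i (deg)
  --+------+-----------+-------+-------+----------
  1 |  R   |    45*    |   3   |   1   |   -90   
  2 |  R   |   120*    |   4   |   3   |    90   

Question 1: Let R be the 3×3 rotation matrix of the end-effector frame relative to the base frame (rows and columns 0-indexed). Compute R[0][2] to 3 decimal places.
0.612

End-effector z-axis (col 2 of R) = (0.6124,0.6124,-0.5000)
R[0][2] = 0.6124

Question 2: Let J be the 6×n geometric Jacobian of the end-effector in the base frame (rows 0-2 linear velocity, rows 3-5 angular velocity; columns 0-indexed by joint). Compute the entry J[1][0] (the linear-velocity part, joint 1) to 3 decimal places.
axis z_0 = ẑ; lever o_n−o_0 = (-3.1820,2.4749,0.4019)
cross product → J_v[:, 0] = (-2.4749,-3.1820,0.0000)
J_ω[:, 0] = z_0
entry J[1][0] = -3.1820

-3.182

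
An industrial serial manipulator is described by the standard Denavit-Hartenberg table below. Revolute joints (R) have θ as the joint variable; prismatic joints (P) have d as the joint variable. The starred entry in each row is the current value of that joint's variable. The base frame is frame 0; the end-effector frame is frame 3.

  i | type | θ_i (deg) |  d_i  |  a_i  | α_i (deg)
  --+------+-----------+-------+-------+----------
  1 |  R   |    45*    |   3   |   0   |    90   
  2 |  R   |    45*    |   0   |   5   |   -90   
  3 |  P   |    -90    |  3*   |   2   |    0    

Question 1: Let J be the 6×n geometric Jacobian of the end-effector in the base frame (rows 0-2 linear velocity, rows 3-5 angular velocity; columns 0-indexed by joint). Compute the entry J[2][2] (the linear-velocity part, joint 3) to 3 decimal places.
prismatic axis z_2 = (-0.5000,-0.5000,0.7071)
J_v[:, 2] = z_2; J_ω[:, 2] = (0,0,0)
entry J[2][2] = 0.7071

0.707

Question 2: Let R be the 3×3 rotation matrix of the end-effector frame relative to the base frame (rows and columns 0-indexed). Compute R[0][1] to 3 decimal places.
0.500

End-effector y-axis (col 1 of R) = (0.5000,0.5000,0.7071)
R[0][1] = 0.5000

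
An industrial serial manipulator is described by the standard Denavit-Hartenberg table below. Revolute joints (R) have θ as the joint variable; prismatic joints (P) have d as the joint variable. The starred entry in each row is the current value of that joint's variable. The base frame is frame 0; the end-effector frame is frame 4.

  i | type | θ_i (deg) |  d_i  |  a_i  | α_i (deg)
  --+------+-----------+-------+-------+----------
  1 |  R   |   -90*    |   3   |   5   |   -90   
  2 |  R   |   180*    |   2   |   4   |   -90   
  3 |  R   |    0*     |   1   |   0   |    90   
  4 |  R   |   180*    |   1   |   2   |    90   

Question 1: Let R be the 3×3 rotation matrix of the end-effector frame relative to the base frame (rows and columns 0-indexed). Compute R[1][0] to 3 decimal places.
End-effector x-axis (col 0 of R) = (0.0000,-1.0000,0.0000)
R[1][0] = -1.0000

-1.000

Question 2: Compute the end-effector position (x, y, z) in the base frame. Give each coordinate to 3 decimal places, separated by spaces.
3.000 -3.000 4.000

after link 1: o_1 = (0.0000, -5.0000, 3.0000)
after link 2: o_2 = (2.0000, -1.0000, 3.0000)
after link 3: o_3 = (2.0000, -1.0000, 4.0000)
after link 4: o_4 = (3.0000, -3.0000, 4.0000)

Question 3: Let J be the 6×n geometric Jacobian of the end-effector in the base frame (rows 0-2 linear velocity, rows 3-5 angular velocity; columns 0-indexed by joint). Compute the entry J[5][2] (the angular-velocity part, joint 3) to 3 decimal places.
1.000

axis z_2 = (-0.0000,0.0000,1.0000); lever o_n−o_2 = (1.0000,-2.0000,1.0000)
cross product → J_v[:, 2] = (2.0000,1.0000,-0.0000)
J_ω[:, 2] = z_2
entry J[5][2] = 1.0000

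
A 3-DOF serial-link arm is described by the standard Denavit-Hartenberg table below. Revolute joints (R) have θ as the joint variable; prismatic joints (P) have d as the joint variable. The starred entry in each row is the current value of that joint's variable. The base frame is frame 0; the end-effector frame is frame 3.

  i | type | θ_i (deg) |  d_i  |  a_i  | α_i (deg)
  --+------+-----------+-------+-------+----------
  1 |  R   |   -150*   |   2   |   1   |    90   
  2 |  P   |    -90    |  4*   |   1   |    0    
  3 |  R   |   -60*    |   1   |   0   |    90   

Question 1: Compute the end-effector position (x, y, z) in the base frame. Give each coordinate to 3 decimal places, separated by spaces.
-3.366 3.830 1.000

after link 1: o_1 = (-0.8660, -0.5000, 2.0000)
after link 2: o_2 = (-2.8660, 2.9641, 1.0000)
after link 3: o_3 = (-3.3660, 3.8301, 1.0000)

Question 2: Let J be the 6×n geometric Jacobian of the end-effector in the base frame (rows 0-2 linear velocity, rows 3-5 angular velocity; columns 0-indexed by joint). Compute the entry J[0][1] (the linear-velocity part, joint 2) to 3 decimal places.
-0.500

prismatic axis z_1 = (-0.5000,0.8660,0.0000)
J_v[:, 1] = z_1; J_ω[:, 1] = (0,0,0)
entry J[0][1] = -0.5000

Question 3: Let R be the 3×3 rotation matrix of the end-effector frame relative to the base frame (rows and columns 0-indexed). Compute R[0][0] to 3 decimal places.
0.750

End-effector x-axis (col 0 of R) = (0.7500,0.4330,-0.5000)
R[0][0] = 0.7500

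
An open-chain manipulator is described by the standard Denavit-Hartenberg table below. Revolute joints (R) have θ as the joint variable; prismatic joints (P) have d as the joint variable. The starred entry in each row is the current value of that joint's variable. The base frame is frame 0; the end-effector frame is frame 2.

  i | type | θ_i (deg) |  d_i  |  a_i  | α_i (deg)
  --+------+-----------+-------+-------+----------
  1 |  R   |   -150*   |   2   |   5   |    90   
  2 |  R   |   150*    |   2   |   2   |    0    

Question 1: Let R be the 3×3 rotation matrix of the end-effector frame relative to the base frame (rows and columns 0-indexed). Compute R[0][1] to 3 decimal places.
End-effector y-axis (col 1 of R) = (0.4330,0.2500,-0.8660)
R[0][1] = 0.4330

0.433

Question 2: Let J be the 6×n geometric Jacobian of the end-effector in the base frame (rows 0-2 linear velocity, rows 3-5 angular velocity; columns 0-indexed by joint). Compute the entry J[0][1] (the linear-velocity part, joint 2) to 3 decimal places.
0.866

axis z_1 = (-0.5000,0.8660,0.0000); lever o_n−o_1 = (0.5000,2.5981,1.0000)
cross product → J_v[:, 1] = (0.8660,0.5000,-1.7321)
J_ω[:, 1] = z_1
entry J[0][1] = 0.8660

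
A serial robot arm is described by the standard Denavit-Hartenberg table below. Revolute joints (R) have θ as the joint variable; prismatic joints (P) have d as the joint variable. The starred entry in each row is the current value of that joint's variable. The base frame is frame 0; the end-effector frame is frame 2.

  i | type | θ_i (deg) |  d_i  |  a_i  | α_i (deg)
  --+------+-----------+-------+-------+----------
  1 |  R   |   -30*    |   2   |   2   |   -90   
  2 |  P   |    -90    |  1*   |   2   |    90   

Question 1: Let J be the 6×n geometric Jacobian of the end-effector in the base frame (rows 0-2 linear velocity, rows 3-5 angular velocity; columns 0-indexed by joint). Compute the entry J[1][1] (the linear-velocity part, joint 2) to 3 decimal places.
prismatic axis z_1 = (0.5000,0.8660,0.0000)
J_v[:, 1] = z_1; J_ω[:, 1] = (0,0,0)
entry J[1][1] = 0.8660

0.866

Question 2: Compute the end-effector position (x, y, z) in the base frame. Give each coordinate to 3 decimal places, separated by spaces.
2.232 -0.134 4.000

after link 1: o_1 = (1.7321, -1.0000, 2.0000)
after link 2: o_2 = (2.2321, -0.1340, 4.0000)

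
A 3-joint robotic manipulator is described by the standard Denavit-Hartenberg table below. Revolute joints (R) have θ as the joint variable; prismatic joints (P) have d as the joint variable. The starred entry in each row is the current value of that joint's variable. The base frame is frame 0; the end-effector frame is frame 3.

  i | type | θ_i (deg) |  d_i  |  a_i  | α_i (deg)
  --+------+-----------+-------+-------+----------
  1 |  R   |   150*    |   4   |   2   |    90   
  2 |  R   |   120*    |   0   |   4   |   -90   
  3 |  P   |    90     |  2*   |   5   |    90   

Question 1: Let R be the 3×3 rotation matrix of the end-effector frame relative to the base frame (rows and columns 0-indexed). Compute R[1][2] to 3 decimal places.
-0.250

End-effector z-axis (col 2 of R) = (0.4330,-0.2500,0.8660)
R[1][2] = -0.2500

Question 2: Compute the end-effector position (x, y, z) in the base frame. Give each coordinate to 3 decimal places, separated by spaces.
after link 1: o_1 = (-1.7321, 1.0000, 4.0000)
after link 2: o_2 = (-0.0000, 0.0000, 7.4641)
after link 3: o_3 = (-1.0000, -5.1962, 6.4641)

-1.000 -5.196 6.464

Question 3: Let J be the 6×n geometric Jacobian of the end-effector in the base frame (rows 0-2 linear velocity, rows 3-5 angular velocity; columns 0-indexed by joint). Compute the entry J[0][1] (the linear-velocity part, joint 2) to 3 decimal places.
axis z_1 = (0.5000,0.8660,0.0000); lever o_n−o_1 = (0.7321,-6.1962,2.4641)
cross product → J_v[:, 1] = (2.1340,-1.2321,-3.7321)
J_ω[:, 1] = z_1
entry J[0][1] = 2.1340

2.134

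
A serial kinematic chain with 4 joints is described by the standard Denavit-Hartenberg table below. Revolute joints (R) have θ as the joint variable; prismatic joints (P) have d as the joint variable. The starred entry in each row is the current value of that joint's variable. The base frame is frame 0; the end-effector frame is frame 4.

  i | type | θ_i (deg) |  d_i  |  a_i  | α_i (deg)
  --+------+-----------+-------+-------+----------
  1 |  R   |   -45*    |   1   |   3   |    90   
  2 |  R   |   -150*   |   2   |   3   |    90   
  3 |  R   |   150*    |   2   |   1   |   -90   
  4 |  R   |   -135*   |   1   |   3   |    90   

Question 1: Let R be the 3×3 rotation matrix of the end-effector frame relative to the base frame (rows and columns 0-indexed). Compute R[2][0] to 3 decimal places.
0.306

End-effector x-axis (col 0 of R) = (-0.3750,0.8750,0.3062)
R[2][0] = 0.3062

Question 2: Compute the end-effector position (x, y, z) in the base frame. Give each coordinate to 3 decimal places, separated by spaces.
after link 1: o_1 = (2.1213, -2.1213, 1.0000)
after link 2: o_2 = (-1.1300, -1.6984, -0.5000)
after link 3: o_3 = (-1.6603, -1.8752, 1.6651)
after link 4: o_4 = (-1.8668, 1.0560, 2.8336)

-1.867 1.056 2.834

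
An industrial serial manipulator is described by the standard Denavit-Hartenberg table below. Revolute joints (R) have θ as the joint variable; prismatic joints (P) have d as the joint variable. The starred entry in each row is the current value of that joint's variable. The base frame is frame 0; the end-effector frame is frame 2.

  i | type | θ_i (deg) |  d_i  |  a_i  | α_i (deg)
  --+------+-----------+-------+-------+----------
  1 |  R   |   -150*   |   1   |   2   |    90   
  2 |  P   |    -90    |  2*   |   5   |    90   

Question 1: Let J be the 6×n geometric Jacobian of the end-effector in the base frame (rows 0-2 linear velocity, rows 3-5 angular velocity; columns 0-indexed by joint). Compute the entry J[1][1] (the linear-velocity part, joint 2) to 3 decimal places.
0.866

prismatic axis z_1 = (-0.5000,0.8660,0.0000)
J_v[:, 1] = z_1; J_ω[:, 1] = (0,0,0)
entry J[1][1] = 0.8660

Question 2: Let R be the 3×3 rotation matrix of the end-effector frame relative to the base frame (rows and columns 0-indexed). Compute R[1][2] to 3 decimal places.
End-effector z-axis (col 2 of R) = (0.8660,0.5000,-0.0000)
R[1][2] = 0.5000

0.500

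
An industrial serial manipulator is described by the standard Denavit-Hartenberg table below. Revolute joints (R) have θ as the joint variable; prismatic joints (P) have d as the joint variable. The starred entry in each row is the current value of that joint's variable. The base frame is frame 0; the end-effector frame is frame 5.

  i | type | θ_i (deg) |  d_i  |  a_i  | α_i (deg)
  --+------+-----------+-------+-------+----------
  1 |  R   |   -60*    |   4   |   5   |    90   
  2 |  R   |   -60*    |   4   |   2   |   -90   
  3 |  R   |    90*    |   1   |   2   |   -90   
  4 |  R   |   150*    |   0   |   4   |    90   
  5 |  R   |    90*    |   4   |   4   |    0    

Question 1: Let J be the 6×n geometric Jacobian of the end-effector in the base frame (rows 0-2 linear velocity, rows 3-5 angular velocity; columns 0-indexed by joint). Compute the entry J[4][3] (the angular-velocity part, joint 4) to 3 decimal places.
0.433

axis z_3 = (-0.2500,0.4330,0.8660); lever o_n−o_3 = (-4.6340,5.0981,0.7321)
cross product → J_v[:, 3] = (-4.0981,-3.8301,0.7321)
J_ω[:, 3] = z_3
entry J[4][3] = 0.4330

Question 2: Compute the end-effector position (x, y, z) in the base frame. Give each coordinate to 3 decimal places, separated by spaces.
after link 1: o_1 = (2.5000, -4.3301, 4.0000)
after link 2: o_2 = (-0.4641, -7.1962, 2.2679)
after link 3: o_3 = (1.7010, -6.9462, 2.7679)
after link 4: o_4 = (-2.1651, -7.1782, 1.7679)
after link 5: o_5 = (-2.9330, -1.8481, 3.5000)

-2.933 -1.848 3.500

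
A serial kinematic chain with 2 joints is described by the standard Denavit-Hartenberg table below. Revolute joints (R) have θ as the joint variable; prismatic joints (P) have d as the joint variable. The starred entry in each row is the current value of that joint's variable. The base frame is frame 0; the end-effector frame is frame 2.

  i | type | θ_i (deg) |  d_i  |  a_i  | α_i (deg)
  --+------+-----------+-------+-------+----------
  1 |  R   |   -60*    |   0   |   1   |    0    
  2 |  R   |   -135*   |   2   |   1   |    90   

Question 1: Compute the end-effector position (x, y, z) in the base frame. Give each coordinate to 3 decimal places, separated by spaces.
after link 1: o_1 = (0.5000, -0.8660, 0.0000)
after link 2: o_2 = (-0.4659, -0.6072, 2.0000)

-0.466 -0.607 2.000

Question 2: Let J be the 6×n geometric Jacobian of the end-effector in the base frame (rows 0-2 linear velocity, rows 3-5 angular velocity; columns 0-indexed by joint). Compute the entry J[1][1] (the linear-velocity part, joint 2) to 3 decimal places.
-0.966

axis z_1 = (0.0000,0.0000,1.0000); lever o_n−o_1 = (-0.9659,0.2588,2.0000)
cross product → J_v[:, 1] = (-0.2588,-0.9659,0.0000)
J_ω[:, 1] = z_1
entry J[1][1] = -0.9659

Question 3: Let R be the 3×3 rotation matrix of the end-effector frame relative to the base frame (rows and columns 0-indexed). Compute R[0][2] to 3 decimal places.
End-effector z-axis (col 2 of R) = (0.2588,0.9659,0.0000)
R[0][2] = 0.2588

0.259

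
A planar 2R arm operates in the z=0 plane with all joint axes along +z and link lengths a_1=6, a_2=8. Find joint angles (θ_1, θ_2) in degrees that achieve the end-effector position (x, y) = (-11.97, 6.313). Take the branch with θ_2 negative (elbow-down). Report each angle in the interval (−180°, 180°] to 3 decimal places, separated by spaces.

169.387 -30.004

cos θ_2 = (183.1349−6²−8²)/(2·6·8) = 0.8660; θ_2 = -30.0043° (elbow-down)
β = atan2(6.3130,-11.9700) = 152.1928°; ψ = atan2(-4.0005,12.9279) = -17.1946°
θ_1 = β − ψ = 169.3873°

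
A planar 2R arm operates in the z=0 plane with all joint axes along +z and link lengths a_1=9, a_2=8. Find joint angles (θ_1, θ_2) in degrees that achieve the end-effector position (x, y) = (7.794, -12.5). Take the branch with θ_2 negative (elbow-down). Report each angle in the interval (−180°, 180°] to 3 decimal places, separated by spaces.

-30.000 -60.002

cos θ_2 = (216.9964−9²−8²)/(2·9·8) = 0.5000; θ_2 = -60.0016° (elbow-down)
β = atan2(-12.5000,7.7940) = -58.0556°; ψ = atan2(-6.9283,12.9998) = -28.0556°
θ_1 = β − ψ = -30.0000°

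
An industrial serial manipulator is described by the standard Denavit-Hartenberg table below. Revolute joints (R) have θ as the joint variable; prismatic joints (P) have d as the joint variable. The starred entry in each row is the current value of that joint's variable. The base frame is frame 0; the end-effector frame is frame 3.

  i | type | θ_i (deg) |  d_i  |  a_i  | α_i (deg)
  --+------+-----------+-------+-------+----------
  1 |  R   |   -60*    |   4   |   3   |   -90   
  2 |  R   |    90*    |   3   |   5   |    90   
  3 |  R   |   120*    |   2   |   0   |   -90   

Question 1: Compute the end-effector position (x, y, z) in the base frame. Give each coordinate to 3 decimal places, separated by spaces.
5.098 -2.830 -1.000

after link 1: o_1 = (1.5000, -2.5981, 4.0000)
after link 2: o_2 = (4.0981, -1.0981, -1.0000)
after link 3: o_3 = (5.0981, -2.8301, -1.0000)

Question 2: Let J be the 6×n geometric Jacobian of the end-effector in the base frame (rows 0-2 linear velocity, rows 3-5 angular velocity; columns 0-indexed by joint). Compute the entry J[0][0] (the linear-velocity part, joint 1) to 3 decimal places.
2.830

axis z_0 = ẑ; lever o_n−o_0 = (5.0981,-2.8301,-1.0000)
cross product → J_v[:, 0] = (2.8301,5.0981,-0.0000)
J_ω[:, 0] = z_0
entry J[0][0] = 2.8301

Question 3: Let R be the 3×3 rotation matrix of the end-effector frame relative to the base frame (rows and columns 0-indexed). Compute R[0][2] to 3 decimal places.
End-effector z-axis (col 2 of R) = (-0.4330,-0.2500,0.8660)
R[0][2] = -0.4330

-0.433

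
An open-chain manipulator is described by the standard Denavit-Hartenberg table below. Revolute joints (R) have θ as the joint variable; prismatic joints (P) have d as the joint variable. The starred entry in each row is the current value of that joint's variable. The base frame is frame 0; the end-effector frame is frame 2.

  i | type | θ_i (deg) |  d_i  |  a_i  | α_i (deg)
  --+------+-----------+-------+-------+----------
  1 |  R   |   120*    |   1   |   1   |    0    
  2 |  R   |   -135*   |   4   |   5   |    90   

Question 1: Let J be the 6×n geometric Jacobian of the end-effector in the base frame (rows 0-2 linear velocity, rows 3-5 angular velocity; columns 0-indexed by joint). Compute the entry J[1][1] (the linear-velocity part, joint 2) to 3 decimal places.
4.830

axis z_1 = (0.0000,0.0000,1.0000); lever o_n−o_1 = (4.8296,-1.2941,4.0000)
cross product → J_v[:, 1] = (1.2941,4.8296,-0.0000)
J_ω[:, 1] = z_1
entry J[1][1] = 4.8296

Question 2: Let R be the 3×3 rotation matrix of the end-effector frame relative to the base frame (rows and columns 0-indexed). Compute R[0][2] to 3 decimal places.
End-effector z-axis (col 2 of R) = (-0.2588,-0.9659,0.0000)
R[0][2] = -0.2588

-0.259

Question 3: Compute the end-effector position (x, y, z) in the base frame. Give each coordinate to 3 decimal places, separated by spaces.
4.330 -0.428 5.000

after link 1: o_1 = (-0.5000, 0.8660, 1.0000)
after link 2: o_2 = (4.3296, -0.4281, 5.0000)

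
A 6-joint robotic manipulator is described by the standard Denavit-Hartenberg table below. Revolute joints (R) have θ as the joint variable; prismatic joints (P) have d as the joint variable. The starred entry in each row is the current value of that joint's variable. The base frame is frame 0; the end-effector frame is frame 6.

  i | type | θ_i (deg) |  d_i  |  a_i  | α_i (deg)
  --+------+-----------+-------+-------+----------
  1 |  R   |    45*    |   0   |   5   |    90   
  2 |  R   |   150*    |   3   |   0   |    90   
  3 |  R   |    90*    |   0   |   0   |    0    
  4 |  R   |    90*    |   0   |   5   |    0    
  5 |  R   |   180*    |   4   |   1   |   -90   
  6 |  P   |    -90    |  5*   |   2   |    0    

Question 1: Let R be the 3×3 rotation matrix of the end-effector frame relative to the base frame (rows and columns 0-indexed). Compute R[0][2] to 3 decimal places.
0.707

End-effector z-axis (col 2 of R) = (0.7071,-0.7071,0.0000)
R[0][2] = 0.7071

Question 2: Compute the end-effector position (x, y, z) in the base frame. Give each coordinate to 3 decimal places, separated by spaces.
after link 1: o_1 = (3.5355, 3.5355, 0.0000)
after link 2: o_2 = (5.6569, 1.4142, 0.0000)
after link 3: o_3 = (5.6569, 1.4142, 0.0000)
after link 4: o_4 = (8.7187, 4.4761, -2.5000)
after link 5: o_5 = (9.5206, 5.2779, 1.4641)
after link 6: o_6 = (13.7632, 2.4495, 3.1962)

13.763 2.449 3.196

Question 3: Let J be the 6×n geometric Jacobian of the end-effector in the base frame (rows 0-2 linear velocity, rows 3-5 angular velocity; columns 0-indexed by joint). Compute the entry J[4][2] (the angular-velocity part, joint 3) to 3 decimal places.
axis z_2 = (0.3536,0.3536,0.8660); lever o_n−o_2 = (8.1063,1.0353,3.1962)
cross product → J_v[:, 2] = (0.2334,5.8903,-2.5000)
J_ω[:, 2] = z_2
entry J[4][2] = 0.3536

0.354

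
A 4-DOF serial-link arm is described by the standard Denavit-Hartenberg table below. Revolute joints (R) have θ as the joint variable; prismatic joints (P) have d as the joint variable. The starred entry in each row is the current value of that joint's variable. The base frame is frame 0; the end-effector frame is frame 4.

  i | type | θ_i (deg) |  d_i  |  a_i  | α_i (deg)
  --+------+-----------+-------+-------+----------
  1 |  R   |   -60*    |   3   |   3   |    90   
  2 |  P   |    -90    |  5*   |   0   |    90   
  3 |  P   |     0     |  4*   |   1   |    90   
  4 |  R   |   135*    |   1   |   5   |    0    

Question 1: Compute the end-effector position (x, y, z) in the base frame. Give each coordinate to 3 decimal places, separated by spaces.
-5.732 1.928 5.536

after link 1: o_1 = (1.5000, -2.5981, 3.0000)
after link 2: o_2 = (-2.8301, -5.0981, 3.0000)
after link 3: o_3 = (-4.8301, -1.6340, 2.0000)
after link 4: o_4 = (-5.7319, 1.9279, 5.5355)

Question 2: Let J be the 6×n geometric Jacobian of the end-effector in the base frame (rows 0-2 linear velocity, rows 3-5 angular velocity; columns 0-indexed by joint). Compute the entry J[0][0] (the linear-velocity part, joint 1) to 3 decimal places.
-1.928

axis z_0 = ẑ; lever o_n−o_0 = (-5.7319,1.9279,5.5355)
cross product → J_v[:, 0] = (-1.9279,-5.7319,0.0000)
J_ω[:, 0] = z_0
entry J[0][0] = -1.9279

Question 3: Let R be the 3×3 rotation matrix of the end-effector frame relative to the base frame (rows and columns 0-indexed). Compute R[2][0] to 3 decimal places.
0.707

End-effector x-axis (col 0 of R) = (-0.3536,0.6124,0.7071)
R[2][0] = 0.7071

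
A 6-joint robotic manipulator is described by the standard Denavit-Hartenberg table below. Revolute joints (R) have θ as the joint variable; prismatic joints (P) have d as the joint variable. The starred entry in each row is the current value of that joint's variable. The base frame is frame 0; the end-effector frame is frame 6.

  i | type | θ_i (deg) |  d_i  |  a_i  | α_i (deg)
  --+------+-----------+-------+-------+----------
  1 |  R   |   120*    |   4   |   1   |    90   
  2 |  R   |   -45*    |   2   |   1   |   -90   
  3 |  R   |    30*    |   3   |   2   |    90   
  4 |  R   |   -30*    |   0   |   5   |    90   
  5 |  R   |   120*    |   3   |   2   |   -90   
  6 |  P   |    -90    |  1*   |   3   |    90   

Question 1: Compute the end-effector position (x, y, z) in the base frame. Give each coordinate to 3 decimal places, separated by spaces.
after link 1: o_1 = (-0.5000, 0.8660, 4.0000)
after link 2: o_2 = (0.8785, 2.4784, 3.2929)
after link 3: o_3 = (-1.6606, 4.8762, 4.1895)
after link 4: o_4 = (-3.9775, 4.5591, -0.2299)
after link 5: o_5 = (-0.4939, 3.8914, -0.8770)
after link 6: o_6 = (1.6481, 1.5652, -0.8533)

1.648 1.565 -0.853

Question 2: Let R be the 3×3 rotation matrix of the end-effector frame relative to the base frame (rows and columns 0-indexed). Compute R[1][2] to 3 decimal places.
-0.672

End-effector z-axis (col 2 of R) = (-0.7281,-0.6719,-0.1358)
R[1][2] = -0.6719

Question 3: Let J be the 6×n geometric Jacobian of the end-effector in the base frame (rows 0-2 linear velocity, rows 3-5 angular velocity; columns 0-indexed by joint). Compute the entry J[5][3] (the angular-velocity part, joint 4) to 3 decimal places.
-0.354

axis z_3 = (0.5732,0.7392,-0.3536); lever o_n−o_3 = (3.3087,-3.3110,-5.0428)
cross product → J_v[:, 3] = (-4.8982,1.7208,-4.3437)
J_ω[:, 3] = z_3
entry J[5][3] = -0.3536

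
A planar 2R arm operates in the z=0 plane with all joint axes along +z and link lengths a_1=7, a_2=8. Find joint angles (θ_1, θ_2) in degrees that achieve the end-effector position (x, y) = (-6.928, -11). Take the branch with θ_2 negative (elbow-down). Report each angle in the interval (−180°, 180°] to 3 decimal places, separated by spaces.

-89.998 -60.002

cos θ_2 = (168.9972−7²−8²)/(2·7·8) = 0.5000; θ_2 = -60.0017° (elbow-down)
β = atan2(-11.0000,-6.9280) = -122.2035°; ψ = atan2(-6.9283,10.9998) = -32.2051°
θ_1 = β − ψ = -89.9983°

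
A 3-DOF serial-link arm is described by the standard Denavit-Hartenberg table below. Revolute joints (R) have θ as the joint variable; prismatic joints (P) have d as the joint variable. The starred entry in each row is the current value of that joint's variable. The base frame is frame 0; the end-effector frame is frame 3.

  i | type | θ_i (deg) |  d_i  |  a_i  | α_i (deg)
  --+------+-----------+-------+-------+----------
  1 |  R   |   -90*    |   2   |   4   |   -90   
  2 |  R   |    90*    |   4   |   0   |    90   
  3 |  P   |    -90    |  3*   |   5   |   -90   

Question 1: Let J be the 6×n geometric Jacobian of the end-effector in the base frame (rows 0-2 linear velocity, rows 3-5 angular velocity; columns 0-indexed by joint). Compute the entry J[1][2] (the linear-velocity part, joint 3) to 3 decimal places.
-1.000

prismatic axis z_2 = (0.0000,-1.0000,0.0000)
J_v[:, 2] = z_2; J_ω[:, 2] = (0,0,0)
entry J[1][2] = -1.0000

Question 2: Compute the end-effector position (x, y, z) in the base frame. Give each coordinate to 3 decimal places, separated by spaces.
after link 1: o_1 = (0.0000, -4.0000, 2.0000)
after link 2: o_2 = (4.0000, -4.0000, 2.0000)
after link 3: o_3 = (-1.0000, -7.0000, 2.0000)

-1.000 -7.000 2.000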